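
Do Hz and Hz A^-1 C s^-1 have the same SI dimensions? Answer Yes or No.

Yes

Left side:
  Hz = 1/s = s⁻¹ (frequency is cycles per second).
Right side:
  Hz = s⁻¹.
  C = s·A.
  Combining: Hz·A⁻¹·C·s⁻¹ = s⁻¹ · A⁻¹ · (s·A) · s⁻¹ = s⁻¹.
Both reduce to s⁻¹.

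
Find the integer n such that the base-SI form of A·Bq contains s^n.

Bq = 1/s = s⁻¹ (activity is decays per second).
Combining: A·Bq = A · s⁻¹ = s⁻¹·A.
The exponent of s is -1.

-1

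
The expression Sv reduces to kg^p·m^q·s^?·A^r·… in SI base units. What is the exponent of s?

-2

Sv = J/kg (equivalent dose = energy per mass),
    = m²·s⁻².
The exponent of s is -2.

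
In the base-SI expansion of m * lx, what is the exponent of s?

0

lx = lm/m² (illuminance = luminous flux per area),
    = m⁻²·cd.
Combining: m·lx = m · (m⁻²·cd) = m⁻¹·cd.
The exponent of s is 0.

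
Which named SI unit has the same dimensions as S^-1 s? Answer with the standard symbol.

H

S = kg⁻¹·m⁻²·s³·A².
So S⁻¹ = kg·m²·s⁻³·A⁻².
Combining: S⁻¹·s = (kg·m²·s⁻³·A⁻²) · s = kg·m²·s⁻²·A⁻².
kg·m²·s⁻²·A⁻² is the base-SI form of the henry.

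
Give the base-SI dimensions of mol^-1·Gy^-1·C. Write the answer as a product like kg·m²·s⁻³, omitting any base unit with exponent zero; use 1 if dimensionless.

Gy = J/kg (absorbed dose = energy per mass),
    = m²·s⁻².
So Gy⁻¹ = m⁻²·s².
C = A·s = s·A (charge = current × time).
Combining: mol⁻¹·Gy⁻¹·C = mol⁻¹ · (m⁻²·s²) · (s·A) = m⁻²·s³·A·mol⁻¹.

m⁻²·s³·A·mol⁻¹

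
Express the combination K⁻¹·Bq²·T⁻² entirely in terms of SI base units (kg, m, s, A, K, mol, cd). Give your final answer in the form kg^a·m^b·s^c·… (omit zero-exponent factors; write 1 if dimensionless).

Bq = 1/s = s⁻¹ (activity is decays per second).
So Bq² = s⁻².
T = Wb/m² (flux density = flux per area),
    = kg·s⁻²·A⁻¹.
So T⁻² = kg⁻²·s⁴·A².
Combining: K⁻¹·Bq²·T⁻² = K⁻¹ · s⁻² · (kg⁻²·s⁴·A²) = kg⁻²·s²·A²·K⁻¹.

kg⁻²·s²·A²·K⁻¹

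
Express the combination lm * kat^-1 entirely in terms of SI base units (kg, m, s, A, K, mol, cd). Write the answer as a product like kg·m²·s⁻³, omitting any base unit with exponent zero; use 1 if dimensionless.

s·mol⁻¹·cd

lm = cd.
kat = s⁻¹·mol.
So kat⁻¹ = s·mol⁻¹.
Combining: lm·kat⁻¹ = cd · (s·mol⁻¹) = s·mol⁻¹·cd.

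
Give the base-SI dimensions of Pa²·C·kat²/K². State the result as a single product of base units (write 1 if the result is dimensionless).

kg²·m⁻²·s⁻⁵·A·K⁻²·mol²

Pa = N/m² (pressure = force per area),
    = kg·m⁻¹·s⁻².
So Pa² = kg²·m⁻²·s⁻⁴.
C = A·s = s·A (charge = current × time).
kat = mol/s = s⁻¹·mol (catalytic activity).
So kat² = s⁻²·mol².
Combining: K⁻²·Pa²·C·kat² = K⁻² · (kg²·m⁻²·s⁻⁴) · (s·A) · (s⁻²·mol²) = kg²·m⁻²·s⁻⁵·A·K⁻²·mol².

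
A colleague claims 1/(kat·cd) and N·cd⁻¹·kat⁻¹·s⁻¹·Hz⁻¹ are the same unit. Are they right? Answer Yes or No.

Left side:
  kat = mol/s = s⁻¹·mol (catalytic activity).
  So kat⁻¹ = s·mol⁻¹.
  Combining: kat⁻¹·cd⁻¹ = (s·mol⁻¹) · cd⁻¹ = s·mol⁻¹·cd⁻¹.
Right side:
  N = kg·m/s² = kg·m·s⁻² (force = mass × acceleration).
  kat = mol/s = s⁻¹·mol (catalytic activity).
  So kat⁻¹ = s·mol⁻¹.
  Hz = 1/s = s⁻¹ (frequency is cycles per second).
  So Hz⁻¹ = s.
  Combining: N·cd⁻¹·kat⁻¹·s⁻¹·Hz⁻¹ = (kg·m·s⁻²) · cd⁻¹ · (s·mol⁻¹) · s⁻¹ · s = kg·m·s⁻¹·mol⁻¹·cd⁻¹.
Left is s·mol⁻¹·cd⁻¹; right is kg·m·s⁻¹·mol⁻¹·cd⁻¹ — different.

No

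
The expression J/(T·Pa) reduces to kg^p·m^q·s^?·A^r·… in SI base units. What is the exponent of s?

J = N·m (work = force × distance),
    = kg·m²·s⁻².
T = Wb/m² (flux density = flux per area),
    = kg·s⁻²·A⁻¹.
So T⁻¹ = kg⁻¹·s²·A.
Pa = N/m² (pressure = force per area),
    = kg·m⁻¹·s⁻².
So Pa⁻¹ = kg⁻¹·m·s².
Combining: J·T⁻¹·Pa⁻¹ = (kg·m²·s⁻²) · (kg⁻¹·s²·A) · (kg⁻¹·m·s²) = kg⁻¹·m³·s²·A.
The exponent of s is 2.

2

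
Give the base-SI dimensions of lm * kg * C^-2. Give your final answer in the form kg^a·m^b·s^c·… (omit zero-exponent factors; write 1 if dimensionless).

lm = cd.
C = s·A.
So C⁻² = s⁻²·A⁻².
Combining: lm·kg·C⁻² = cd · kg · (s⁻²·A⁻²) = kg·s⁻²·A⁻²·cd.

kg·s⁻²·A⁻²·cd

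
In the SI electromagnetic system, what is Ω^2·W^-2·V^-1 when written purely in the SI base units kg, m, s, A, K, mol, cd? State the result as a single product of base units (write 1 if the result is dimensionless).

Ω = kg·m²·s⁻³·A⁻².
So Ω² = kg²·m⁴·s⁻⁶·A⁻⁴.
W = kg·m²·s⁻³.
So W⁻² = kg⁻²·m⁻⁴·s⁶.
V = kg·m²·s⁻³·A⁻¹.
So V⁻¹ = kg⁻¹·m⁻²·s³·A.
Combining: Ω²·W⁻²·V⁻¹ = (kg²·m⁴·s⁻⁶·A⁻⁴) · (kg⁻²·m⁻⁴·s⁶) · (kg⁻¹·m⁻²·s³·A) = kg⁻¹·m⁻²·s³·A⁻³.

kg⁻¹·m⁻²·s³·A⁻³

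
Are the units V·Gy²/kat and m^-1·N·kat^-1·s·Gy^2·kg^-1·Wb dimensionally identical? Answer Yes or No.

Yes

Left side:
  V = kg·m²·s⁻³·A⁻¹.
  Gy = m²·s⁻².
  So Gy² = m⁴·s⁻⁴.
  kat = s⁻¹·mol.
  So kat⁻¹ = s·mol⁻¹.
  Combining: V·Gy²·kat⁻¹ = (kg·m²·s⁻³·A⁻¹) · (m⁴·s⁻⁴) · (s·mol⁻¹) = kg·m⁶·s⁻⁶·A⁻¹·mol⁻¹.
Right side:
  N = kg·m/s² = kg·m·s⁻² (force = mass × acceleration).
  kat = mol/s = s⁻¹·mol (catalytic activity).
  So kat⁻¹ = s·mol⁻¹.
  Gy = J/kg (absorbed dose = energy per mass),
      = m²·s⁻².
  So Gy² = m⁴·s⁻⁴.
  Wb = V·s (flux: a volt is a weber per second),
      = kg·m²·s⁻²·A⁻¹.
  Combining: m⁻¹·N·kat⁻¹·s·Gy²·kg⁻¹·Wb = m⁻¹ · (kg·m·s⁻²) · (s·mol⁻¹) · s · (m⁴·s⁻⁴) · kg⁻¹ · (kg·m²·s⁻²·A⁻¹) = kg·m⁶·s⁻⁶·A⁻¹·mol⁻¹.
Both reduce to kg·m⁶·s⁻⁶·A⁻¹·mol⁻¹.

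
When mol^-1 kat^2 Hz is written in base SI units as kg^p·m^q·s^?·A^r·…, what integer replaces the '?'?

-3

kat = s⁻¹·mol.
So kat² = s⁻²·mol².
Hz = s⁻¹.
Combining: mol⁻¹·kat²·Hz = mol⁻¹ · (s⁻²·mol²) · s⁻¹ = s⁻³·mol.
The exponent of s is -3.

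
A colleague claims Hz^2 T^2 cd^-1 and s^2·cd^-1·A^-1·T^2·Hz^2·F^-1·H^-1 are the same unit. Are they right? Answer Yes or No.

No

Left side:
  Hz = 1/s = s⁻¹ (frequency is cycles per second).
  So Hz² = s⁻².
  T = Wb/m² (flux density = flux per area),
      = kg·s⁻²·A⁻¹.
  So T² = kg²·s⁻⁴·A⁻².
  Combining: Hz²·T²·cd⁻¹ = s⁻² · (kg²·s⁻⁴·A⁻²) · cd⁻¹ = kg²·s⁻⁶·A⁻²·cd⁻¹.
Right side:
  T = Wb/m² (flux density = flux per area),
      = kg·s⁻²·A⁻¹.
  So T² = kg²·s⁻⁴·A⁻².
  Hz = 1/s = s⁻¹ (frequency is cycles per second).
  So Hz² = s⁻².
  F = C/V (capacitance = charge per voltage),
      = A·s/(kg·m²·s⁻³·A⁻¹) (substituting C and V),
      = kg⁻¹·m⁻²·s⁴·A².
  So F⁻¹ = kg·m²·s⁻⁴·A⁻².
  H = Wb/A (inductance = flux per current),
      = kg·m²·s⁻²·A⁻².
  So H⁻¹ = kg⁻¹·m⁻²·s²·A².
  Combining: s²·cd⁻¹·A⁻¹·T²·Hz²·F⁻¹·H⁻¹ = s² · cd⁻¹ · A⁻¹ · (kg²·s⁻⁴·A⁻²) · s⁻² · (kg·m²·s⁻⁴·A⁻²) · (kg⁻¹·m⁻²·s²·A²) = kg²·s⁻⁶·A⁻³·cd⁻¹.
Left is kg²·s⁻⁶·A⁻²·cd⁻¹; right is kg²·s⁻⁶·A⁻³·cd⁻¹ — different.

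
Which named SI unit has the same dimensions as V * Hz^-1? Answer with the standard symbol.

V = W/A (potential = power per current),
    = kg·m²·s⁻³·A⁻¹.
Hz = 1/s = s⁻¹ (frequency is cycles per second).
So Hz⁻¹ = s.
Combining: V·Hz⁻¹ = (kg·m²·s⁻³·A⁻¹) · s = kg·m²·s⁻²·A⁻¹.
kg·m²·s⁻²·A⁻¹ is the base-SI form of the weber.

Wb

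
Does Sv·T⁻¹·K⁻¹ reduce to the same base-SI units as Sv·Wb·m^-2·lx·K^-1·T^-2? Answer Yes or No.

Left side:
  Sv = J/kg (equivalent dose = energy per mass),
      = m²·s⁻².
  T = Wb/m² (flux density = flux per area),
      = kg·s⁻²·A⁻¹.
  So T⁻¹ = kg⁻¹·s²·A.
  Combining: Sv·T⁻¹·K⁻¹ = (m²·s⁻²) · (kg⁻¹·s²·A) · K⁻¹ = kg⁻¹·m²·A·K⁻¹.
Right side:
  Sv = J/kg (equivalent dose = energy per mass),
      = m²·s⁻².
  Wb = V·s (flux: a volt is a weber per second),
      = kg·m²·s⁻²·A⁻¹.
  lx = lm/m² (illuminance = luminous flux per area),
      = m⁻²·cd.
  T = Wb/m² (flux density = flux per area),
      = kg·s⁻²·A⁻¹.
  So T⁻² = kg⁻²·s⁴·A².
  Combining: Sv·Wb·m⁻²·lx·K⁻¹·T⁻² = (m²·s⁻²) · (kg·m²·s⁻²·A⁻¹) · m⁻² · (m⁻²·cd) · K⁻¹ · (kg⁻²·s⁴·A²) = kg⁻¹·A·K⁻¹·cd.
Left is kg⁻¹·m²·A·K⁻¹; right is kg⁻¹·A·K⁻¹·cd — different.

No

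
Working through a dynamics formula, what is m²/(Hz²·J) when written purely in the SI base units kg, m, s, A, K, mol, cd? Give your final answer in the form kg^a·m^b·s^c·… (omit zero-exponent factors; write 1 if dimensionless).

kg⁻¹·s⁴

Hz = s⁻¹.
So Hz⁻² = s².
J = kg·m²·s⁻².
So J⁻¹ = kg⁻¹·m⁻²·s².
Combining: Hz⁻²·m²·J⁻¹ = s² · m² · (kg⁻¹·m⁻²·s²) = kg⁻¹·s⁴.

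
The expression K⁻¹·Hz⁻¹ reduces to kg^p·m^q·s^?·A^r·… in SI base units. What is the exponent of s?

1

Hz = 1/s = s⁻¹ (frequency is cycles per second).
So Hz⁻¹ = s.
Combining: K⁻¹·Hz⁻¹ = K⁻¹ · s = s·K⁻¹.
The exponent of s is 1.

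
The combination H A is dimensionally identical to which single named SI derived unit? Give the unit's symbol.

H = Wb/A (inductance = flux per current),
    = kg·m²·s⁻²·A⁻².
Combining: H·A = (kg·m²·s⁻²·A⁻²) · A = kg·m²·s⁻²·A⁻¹.
kg·m²·s⁻²·A⁻¹ is the base-SI form of the weber.

Wb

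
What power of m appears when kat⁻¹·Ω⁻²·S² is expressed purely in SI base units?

kat = mol/s = s⁻¹·mol (catalytic activity).
So kat⁻¹ = s·mol⁻¹.
Ω = V/A (resistance = voltage per current),
    = kg·m²·s⁻³·A⁻².
So Ω⁻² = kg⁻²·m⁻⁴·s⁶·A⁴.
S = 1/Ω (conductance is reciprocal resistance),
    = kg⁻¹·m⁻²·s³·A².
So S² = kg⁻²·m⁻⁴·s⁶·A⁴.
Combining: kat⁻¹·Ω⁻²·S² = (s·mol⁻¹) · (kg⁻²·m⁻⁴·s⁶·A⁴) · (kg⁻²·m⁻⁴·s⁶·A⁴) = kg⁻⁴·m⁻⁸·s¹³·A⁸·mol⁻¹.
The exponent of m is -8.

-8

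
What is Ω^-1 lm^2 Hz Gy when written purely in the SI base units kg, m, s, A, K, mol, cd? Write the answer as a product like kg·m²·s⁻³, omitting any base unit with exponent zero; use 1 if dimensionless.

Ω = V/A (resistance = voltage per current),
    = kg·m²·s⁻³·A⁻².
So Ω⁻¹ = kg⁻¹·m⁻²·s³·A².
lm = cd·sr = cd (luminous flux; sr is dimensionless).
So lm² = cd².
Hz = 1/s = s⁻¹ (frequency is cycles per second).
Gy = J/kg (absorbed dose = energy per mass),
    = m²·s⁻².
Combining: Ω⁻¹·lm²·Hz·Gy = (kg⁻¹·m⁻²·s³·A²) · cd² · s⁻¹ · (m²·s⁻²) = kg⁻¹·A²·cd².

kg⁻¹·A²·cd²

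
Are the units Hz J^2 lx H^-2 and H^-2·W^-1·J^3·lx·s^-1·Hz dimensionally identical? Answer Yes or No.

Yes

Left side:
  Hz = 1/s = s⁻¹ (frequency is cycles per second).
  J = N·m (work = force × distance),
      = kg·m²·s⁻².
  So J² = kg²·m⁴·s⁻⁴.
  lx = lm/m² (illuminance = luminous flux per area),
      = m⁻²·cd.
  H = Wb/A (inductance = flux per current),
      = kg·m²·s⁻²·A⁻².
  So H⁻² = kg⁻²·m⁻⁴·s⁴·A⁴.
  Combining: Hz·J²·lx·H⁻² = s⁻¹ · (kg²·m⁴·s⁻⁴) · (m⁻²·cd) · (kg⁻²·m⁻⁴·s⁴·A⁴) = m⁻²·s⁻¹·A⁴·cd.
Right side:
  H = Wb/A (inductance = flux per current),
      = kg·m²·s⁻²·A⁻².
  So H⁻² = kg⁻²·m⁻⁴·s⁴·A⁴.
  W = J/s (power = energy per time),
      = kg·m²·s⁻³.
  So W⁻¹ = kg⁻¹·m⁻²·s³.
  J = N·m (work = force × distance),
      = kg·m²·s⁻².
  So J³ = kg³·m⁶·s⁻⁶.
  lx = lm/m² (illuminance = luminous flux per area),
      = m⁻²·cd.
  Hz = 1/s = s⁻¹ (frequency is cycles per second).
  Combining: H⁻²·W⁻¹·J³·lx·s⁻¹·Hz = (kg⁻²·m⁻⁴·s⁴·A⁴) · (kg⁻¹·m⁻²·s³) · (kg³·m⁶·s⁻⁶) · (m⁻²·cd) · s⁻¹ · s⁻¹ = m⁻²·s⁻¹·A⁴·cd.
Both reduce to m⁻²·s⁻¹·A⁴·cd.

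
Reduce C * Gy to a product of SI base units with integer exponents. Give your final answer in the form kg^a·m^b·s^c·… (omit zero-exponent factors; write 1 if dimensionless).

m²·s⁻¹·A

C = s·A.
Gy = m²·s⁻².
Combining: C·Gy = (s·A) · (m²·s⁻²) = m²·s⁻¹·A.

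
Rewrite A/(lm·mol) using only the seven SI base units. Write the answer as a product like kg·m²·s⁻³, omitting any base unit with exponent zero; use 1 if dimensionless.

lm = cd·sr = cd (luminous flux; sr is dimensionless).
So lm⁻¹ = cd⁻¹.
Combining: lm⁻¹·A·mol⁻¹ = cd⁻¹ · A · mol⁻¹ = A·mol⁻¹·cd⁻¹.

A·mol⁻¹·cd⁻¹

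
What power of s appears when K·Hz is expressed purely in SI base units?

Hz = 1/s = s⁻¹ (frequency is cycles per second).
Combining: K·Hz = K · s⁻¹ = s⁻¹·K.
The exponent of s is -1.

-1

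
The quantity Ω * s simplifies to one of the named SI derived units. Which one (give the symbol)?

H

Ω = V/A (resistance = voltage per current),
    = kg·m²·s⁻³·A⁻².
Combining: Ω·s = (kg·m²·s⁻³·A⁻²) · s = kg·m²·s⁻²·A⁻².
kg·m²·s⁻²·A⁻² is the base-SI form of the henry.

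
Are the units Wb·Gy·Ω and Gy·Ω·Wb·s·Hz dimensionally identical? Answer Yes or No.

Left side:
  Wb = V·s (flux: a volt is a weber per second),
      = kg·m²·s⁻²·A⁻¹.
  Gy = J/kg (absorbed dose = energy per mass),
      = m²·s⁻².
  Ω = V/A (resistance = voltage per current),
      = kg·m²·s⁻³·A⁻².
  Combining: Wb·Gy·Ω = (kg·m²·s⁻²·A⁻¹) · (m²·s⁻²) · (kg·m²·s⁻³·A⁻²) = kg²·m⁶·s⁻⁷·A⁻³.
Right side:
  Gy = m²·s⁻².
  Ω = kg·m²·s⁻³·A⁻².
  Wb = kg·m²·s⁻²·A⁻¹.
  Hz = s⁻¹.
  Combining: Gy·Ω·Wb·s·Hz = (m²·s⁻²) · (kg·m²·s⁻³·A⁻²) · (kg·m²·s⁻²·A⁻¹) · s · s⁻¹ = kg²·m⁶·s⁻⁷·A⁻³.
Both reduce to kg²·m⁶·s⁻⁷·A⁻³.

Yes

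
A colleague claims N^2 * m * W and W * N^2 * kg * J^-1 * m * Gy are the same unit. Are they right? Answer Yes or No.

Left side:
  N = kg·m·s⁻².
  So N² = kg²·m²·s⁻⁴.
  W = kg·m²·s⁻³.
  Combining: N²·m·W = (kg²·m²·s⁻⁴) · m · (kg·m²·s⁻³) = kg³·m⁵·s⁻⁷.
Right side:
  W = J/s (power = energy per time),
      = kg·m²·s⁻³.
  N = kg·m/s² = kg·m·s⁻² (force = mass × acceleration).
  So N² = kg²·m²·s⁻⁴.
  J = N·m (work = force × distance),
      = kg·m²·s⁻².
  So J⁻¹ = kg⁻¹·m⁻²·s².
  Gy = J/kg (absorbed dose = energy per mass),
      = m²·s⁻².
  Combining: W·N²·kg·J⁻¹·m·Gy = (kg·m²·s⁻³) · (kg²·m²·s⁻⁴) · kg · (kg⁻¹·m⁻²·s²) · m · (m²·s⁻²) = kg³·m⁵·s⁻⁷.
Both reduce to kg³·m⁵·s⁻⁷.

Yes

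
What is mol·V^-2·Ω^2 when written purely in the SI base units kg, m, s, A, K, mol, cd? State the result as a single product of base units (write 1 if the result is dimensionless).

V = W/A (potential = power per current),
    = kg·m²·s⁻³·A⁻¹.
So V⁻² = kg⁻²·m⁻⁴·s⁶·A².
Ω = V/A (resistance = voltage per current),
    = kg·m²·s⁻³·A⁻².
So Ω² = kg²·m⁴·s⁻⁶·A⁻⁴.
Combining: mol·V⁻²·Ω² = mol · (kg⁻²·m⁻⁴·s⁶·A²) · (kg²·m⁴·s⁻⁶·A⁻⁴) = A⁻²·mol.

A⁻²·mol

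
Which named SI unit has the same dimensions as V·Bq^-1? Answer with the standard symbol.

Wb

V = kg·m²·s⁻³·A⁻¹.
Bq = s⁻¹.
So Bq⁻¹ = s.
Combining: V·Bq⁻¹ = (kg·m²·s⁻³·A⁻¹) · s = kg·m²·s⁻²·A⁻¹.
kg·m²·s⁻²·A⁻¹ is the base-SI form of the weber.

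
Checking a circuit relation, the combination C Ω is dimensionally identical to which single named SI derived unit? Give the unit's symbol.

Wb

C = A·s = s·A (charge = current × time).
Ω = V/A (resistance = voltage per current),
    = kg·m²·s⁻³·A⁻².
Combining: C·Ω = (s·A) · (kg·m²·s⁻³·A⁻²) = kg·m²·s⁻²·A⁻¹.
kg·m²·s⁻²·A⁻¹ is the base-SI form of the weber.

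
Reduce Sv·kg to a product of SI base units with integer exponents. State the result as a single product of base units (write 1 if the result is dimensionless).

Sv = J/kg (equivalent dose = energy per mass),
    = m²·s⁻².
Combining: Sv·kg = (m²·s⁻²) · kg = kg·m²·s⁻².

kg·m²·s⁻²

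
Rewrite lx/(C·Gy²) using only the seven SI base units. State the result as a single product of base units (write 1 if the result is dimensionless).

C = A·s = s·A (charge = current × time).
So C⁻¹ = s⁻¹·A⁻¹.
Gy = J/kg (absorbed dose = energy per mass),
    = m²·s⁻².
So Gy⁻² = m⁻⁴·s⁴.
lx = lm/m² (illuminance = luminous flux per area),
    = m⁻²·cd.
Combining: C⁻¹·Gy⁻²·lx = (s⁻¹·A⁻¹) · (m⁻⁴·s⁴) · (m⁻²·cd) = m⁻⁶·s³·A⁻¹·cd.

m⁻⁶·s³·A⁻¹·cd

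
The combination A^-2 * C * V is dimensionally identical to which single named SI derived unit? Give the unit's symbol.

C = A·s = s·A (charge = current × time).
V = W/A (potential = power per current),
    = kg·m²·s⁻³·A⁻¹.
Combining: A⁻²·C·V = A⁻² · (s·A) · (kg·m²·s⁻³·A⁻¹) = kg·m²·s⁻²·A⁻².
kg·m²·s⁻²·A⁻² is the base-SI form of the henry.

H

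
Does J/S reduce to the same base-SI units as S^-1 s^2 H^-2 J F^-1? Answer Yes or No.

Left side:
  S = kg⁻¹·m⁻²·s³·A².
  So S⁻¹ = kg·m²·s⁻³·A⁻².
  J = kg·m²·s⁻².
  Combining: S⁻¹·J = (kg·m²·s⁻³·A⁻²) · (kg·m²·s⁻²) = kg²·m⁴·s⁻⁵·A⁻².
Right side:
  S = kg⁻¹·m⁻²·s³·A².
  So S⁻¹ = kg·m²·s⁻³·A⁻².
  H = kg·m²·s⁻²·A⁻².
  So H⁻² = kg⁻²·m⁻⁴·s⁴·A⁴.
  J = kg·m²·s⁻².
  F = kg⁻¹·m⁻²·s⁴·A².
  So F⁻¹ = kg·m²·s⁻⁴·A⁻².
  Combining: S⁻¹·s²·H⁻²·J·F⁻¹ = (kg·m²·s⁻³·A⁻²) · s² · (kg⁻²·m⁻⁴·s⁴·A⁴) · (kg·m²·s⁻²) · (kg·m²·s⁻⁴·A⁻²) = kg·m²·s⁻³.
Left is kg²·m⁴·s⁻⁵·A⁻²; right is kg·m²·s⁻³ — different.

No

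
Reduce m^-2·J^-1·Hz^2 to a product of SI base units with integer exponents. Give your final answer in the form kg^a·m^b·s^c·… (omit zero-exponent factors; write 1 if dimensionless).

kg⁻¹·m⁻⁴

J = N·m (work = force × distance),
    = kg·m²·s⁻².
So J⁻¹ = kg⁻¹·m⁻²·s².
Hz = 1/s = s⁻¹ (frequency is cycles per second).
So Hz² = s⁻².
Combining: m⁻²·J⁻¹·Hz² = m⁻² · (kg⁻¹·m⁻²·s²) · s⁻² = kg⁻¹·m⁻⁴.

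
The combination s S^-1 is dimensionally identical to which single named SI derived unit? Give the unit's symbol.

S = kg⁻¹·m⁻²·s³·A².
So S⁻¹ = kg·m²·s⁻³·A⁻².
Combining: s·S⁻¹ = s · (kg·m²·s⁻³·A⁻²) = kg·m²·s⁻²·A⁻².
kg·m²·s⁻²·A⁻² is the base-SI form of the henry.

H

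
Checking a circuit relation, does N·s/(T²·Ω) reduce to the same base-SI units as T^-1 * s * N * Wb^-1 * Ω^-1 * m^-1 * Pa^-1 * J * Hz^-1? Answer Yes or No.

Left side:
  T = Wb/m² (flux density = flux per area),
      = kg·s⁻²·A⁻¹.
  So T⁻² = kg⁻²·s⁴·A².
  N = kg·m/s² = kg·m·s⁻² (force = mass × acceleration).
  Ω = V/A (resistance = voltage per current),
      = kg·m²·s⁻³·A⁻².
  So Ω⁻¹ = kg⁻¹·m⁻²·s³·A².
  Combining: T⁻²·N·s·Ω⁻¹ = (kg⁻²·s⁴·A²) · (kg·m·s⁻²) · s · (kg⁻¹·m⁻²·s³·A²) = kg⁻²·m⁻¹·s⁶·A⁴.
Right side:
  T = Wb/m² (flux density = flux per area),
      = kg·s⁻²·A⁻¹.
  So T⁻¹ = kg⁻¹·s²·A.
  N = kg·m/s² = kg·m·s⁻² (force = mass × acceleration).
  Wb = V·s (flux: a volt is a weber per second),
      = kg·m²·s⁻²·A⁻¹.
  So Wb⁻¹ = kg⁻¹·m⁻²·s²·A.
  Ω = V/A (resistance = voltage per current),
      = kg·m²·s⁻³·A⁻².
  So Ω⁻¹ = kg⁻¹·m⁻²·s³·A².
  Pa = N/m² (pressure = force per area),
      = kg·m⁻¹·s⁻².
  So Pa⁻¹ = kg⁻¹·m·s².
  J = N·m (work = force × distance),
      = kg·m²·s⁻².
  Hz = 1/s = s⁻¹ (frequency is cycles per second).
  So Hz⁻¹ = s.
  Combining: T⁻¹·s·N·Wb⁻¹·Ω⁻¹·m⁻¹·Pa⁻¹·J·Hz⁻¹ = (kg⁻¹·s²·A) · s · (kg·m·s⁻²) · (kg⁻¹·m⁻²·s²·A) · (kg⁻¹·m⁻²·s³·A²) · m⁻¹ · (kg⁻¹·m·s²) · (kg·m²·s⁻²) · s = kg⁻²·m⁻¹·s⁷·A⁴.
Left is kg⁻²·m⁻¹·s⁶·A⁴; right is kg⁻²·m⁻¹·s⁷·A⁴ — different.

No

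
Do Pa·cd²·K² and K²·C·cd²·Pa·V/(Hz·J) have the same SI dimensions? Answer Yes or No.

Left side:
  Pa = kg·m⁻¹·s⁻².
  Combining: Pa·cd²·K² = (kg·m⁻¹·s⁻²) · cd² · K² = kg·m⁻¹·s⁻²·K²·cd².
Right side:
  Hz = s⁻¹.
  So Hz⁻¹ = s.
  C = s·A.
  Pa = kg·m⁻¹·s⁻².
  J = kg·m²·s⁻².
  So J⁻¹ = kg⁻¹·m⁻²·s².
  V = kg·m²·s⁻³·A⁻¹.
  Combining: Hz⁻¹·K²·C·cd²·Pa·J⁻¹·V = s · K² · (s·A) · cd² · (kg·m⁻¹·s⁻²) · (kg⁻¹·m⁻²·s²) · (kg·m²·s⁻³·A⁻¹) = kg·m⁻¹·s⁻¹·K²·cd².
Left is kg·m⁻¹·s⁻²·K²·cd²; right is kg·m⁻¹·s⁻¹·K²·cd² — different.

No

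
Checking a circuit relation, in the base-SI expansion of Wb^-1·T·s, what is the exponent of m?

-2

Wb = kg·m²·s⁻²·A⁻¹.
So Wb⁻¹ = kg⁻¹·m⁻²·s²·A.
T = kg·s⁻²·A⁻¹.
Combining: Wb⁻¹·T·s = (kg⁻¹·m⁻²·s²·A) · (kg·s⁻²·A⁻¹) · s = m⁻²·s.
The exponent of m is -2.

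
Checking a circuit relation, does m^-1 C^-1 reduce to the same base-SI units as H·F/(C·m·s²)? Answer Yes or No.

Left side:
  C = A·s = s·A (charge = current × time).
  So C⁻¹ = s⁻¹·A⁻¹.
  Combining: m⁻¹·C⁻¹ = m⁻¹ · (s⁻¹·A⁻¹) = m⁻¹·s⁻¹·A⁻¹.
Right side:
  C = s·A.
  So C⁻¹ = s⁻¹·A⁻¹.
  H = kg·m²·s⁻²·A⁻².
  F = kg⁻¹·m⁻²·s⁴·A².
  Combining: C⁻¹·m⁻¹·s⁻²·H·F = (s⁻¹·A⁻¹) · m⁻¹ · s⁻² · (kg·m²·s⁻²·A⁻²) · (kg⁻¹·m⁻²·s⁴·A²) = m⁻¹·s⁻¹·A⁻¹.
Both reduce to m⁻¹·s⁻¹·A⁻¹.

Yes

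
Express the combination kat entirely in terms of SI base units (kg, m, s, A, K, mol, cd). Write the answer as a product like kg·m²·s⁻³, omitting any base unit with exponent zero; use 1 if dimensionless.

s⁻¹·mol

kat = s⁻¹·mol.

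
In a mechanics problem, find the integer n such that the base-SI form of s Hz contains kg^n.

Hz = 1/s = s⁻¹ (frequency is cycles per second).
Combining: s·Hz = s · s⁻¹ = 1.
The exponent of kg is 0.

0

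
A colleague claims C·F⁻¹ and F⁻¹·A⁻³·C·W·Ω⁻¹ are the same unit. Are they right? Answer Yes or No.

Left side:
  C = A·s = s·A (charge = current × time).
  F = C/V (capacitance = charge per voltage),
      = A·s/(kg·m²·s⁻³·A⁻¹) (substituting C and V),
      = kg⁻¹·m⁻²·s⁴·A².
  So F⁻¹ = kg·m²·s⁻⁴·A⁻².
  Combining: C·F⁻¹ = (s·A) · (kg·m²·s⁻⁴·A⁻²) = kg·m²·s⁻³·A⁻¹.
Right side:
  F = kg⁻¹·m⁻²·s⁴·A².
  So F⁻¹ = kg·m²·s⁻⁴·A⁻².
  C = s·A.
  W = kg·m²·s⁻³.
  Ω = kg·m²·s⁻³·A⁻².
  So Ω⁻¹ = kg⁻¹·m⁻²·s³·A².
  Combining: F⁻¹·A⁻³·C·W·Ω⁻¹ = (kg·m²·s⁻⁴·A⁻²) · A⁻³ · (s·A) · (kg·m²·s⁻³) · (kg⁻¹·m⁻²·s³·A²) = kg·m²·s⁻³·A⁻².
Left is kg·m²·s⁻³·A⁻¹; right is kg·m²·s⁻³·A⁻² — different.

No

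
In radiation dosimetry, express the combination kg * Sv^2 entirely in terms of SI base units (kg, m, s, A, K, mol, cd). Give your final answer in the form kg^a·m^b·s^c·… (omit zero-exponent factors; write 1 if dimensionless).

Sv = J/kg (equivalent dose = energy per mass),
    = m²·s⁻².
So Sv² = m⁴·s⁻⁴.
Combining: kg·Sv² = kg · (m⁴·s⁻⁴) = kg·m⁴·s⁻⁴.

kg·m⁴·s⁻⁴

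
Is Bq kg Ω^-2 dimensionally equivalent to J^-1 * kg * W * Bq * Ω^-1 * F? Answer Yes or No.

Left side:
  Bq = 1/s = s⁻¹ (activity is decays per second).
  Ω = V/A (resistance = voltage per current),
      = kg·m²·s⁻³·A⁻².
  So Ω⁻² = kg⁻²·m⁻⁴·s⁶·A⁴.
  Combining: Bq·kg·Ω⁻² = s⁻¹ · kg · (kg⁻²·m⁻⁴·s⁶·A⁴) = kg⁻¹·m⁻⁴·s⁵·A⁴.
Right side:
  J = kg·m²·s⁻².
  So J⁻¹ = kg⁻¹·m⁻²·s².
  W = kg·m²·s⁻³.
  Bq = s⁻¹.
  Ω = kg·m²·s⁻³·A⁻².
  So Ω⁻¹ = kg⁻¹·m⁻²·s³·A².
  F = kg⁻¹·m⁻²·s⁴·A².
  Combining: J⁻¹·kg·W·Bq·Ω⁻¹·F = (kg⁻¹·m⁻²·s²) · kg · (kg·m²·s⁻³) · s⁻¹ · (kg⁻¹·m⁻²·s³·A²) · (kg⁻¹·m⁻²·s⁴·A²) = kg⁻¹·m⁻⁴·s⁵·A⁴.
Both reduce to kg⁻¹·m⁻⁴·s⁵·A⁴.

Yes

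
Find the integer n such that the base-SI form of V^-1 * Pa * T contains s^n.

-1

V = W/A (potential = power per current),
    = kg·m²·s⁻³·A⁻¹.
So V⁻¹ = kg⁻¹·m⁻²·s³·A.
Pa = N/m² (pressure = force per area),
    = kg·m⁻¹·s⁻².
T = Wb/m² (flux density = flux per area),
    = kg·s⁻²·A⁻¹.
Combining: V⁻¹·Pa·T = (kg⁻¹·m⁻²·s³·A) · (kg·m⁻¹·s⁻²) · (kg·s⁻²·A⁻¹) = kg·m⁻³·s⁻¹.
The exponent of s is -1.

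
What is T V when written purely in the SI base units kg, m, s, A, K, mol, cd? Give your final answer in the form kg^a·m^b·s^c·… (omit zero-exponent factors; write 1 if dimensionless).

kg²·m²·s⁻⁵·A⁻²

T = kg·s⁻²·A⁻¹.
V = kg·m²·s⁻³·A⁻¹.
Combining: T·V = (kg·s⁻²·A⁻¹) · (kg·m²·s⁻³·A⁻¹) = kg²·m²·s⁻⁵·A⁻².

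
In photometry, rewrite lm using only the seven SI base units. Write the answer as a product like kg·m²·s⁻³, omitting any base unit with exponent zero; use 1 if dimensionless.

cd

lm = cd.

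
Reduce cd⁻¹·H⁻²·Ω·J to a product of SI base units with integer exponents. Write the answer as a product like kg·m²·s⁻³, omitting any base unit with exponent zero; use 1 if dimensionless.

H = Wb/A (inductance = flux per current),
    = kg·m²·s⁻²·A⁻².
So H⁻² = kg⁻²·m⁻⁴·s⁴·A⁴.
Ω = V/A (resistance = voltage per current),
    = kg·m²·s⁻³·A⁻².
J = N·m (work = force × distance),
    = kg·m²·s⁻².
Combining: cd⁻¹·H⁻²·Ω·J = cd⁻¹ · (kg⁻²·m⁻⁴·s⁴·A⁴) · (kg·m²·s⁻³·A⁻²) · (kg·m²·s⁻²) = s⁻¹·A²·cd⁻¹.

s⁻¹·A²·cd⁻¹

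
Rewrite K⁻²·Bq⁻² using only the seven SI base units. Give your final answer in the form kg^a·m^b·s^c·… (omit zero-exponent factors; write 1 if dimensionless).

s²·K⁻²

Bq = 1/s = s⁻¹ (activity is decays per second).
So Bq⁻² = s².
Combining: K⁻²·Bq⁻² = K⁻² · s² = s²·K⁻².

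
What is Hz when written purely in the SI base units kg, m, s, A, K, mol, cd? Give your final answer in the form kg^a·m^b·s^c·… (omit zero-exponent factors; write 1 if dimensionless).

s⁻¹

Hz = s⁻¹.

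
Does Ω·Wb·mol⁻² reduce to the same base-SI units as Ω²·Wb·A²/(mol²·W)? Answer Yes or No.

Left side:
  Ω = kg·m²·s⁻³·A⁻².
  Wb = kg·m²·s⁻²·A⁻¹.
  Combining: Ω·Wb·mol⁻² = (kg·m²·s⁻³·A⁻²) · (kg·m²·s⁻²·A⁻¹) · mol⁻² = kg²·m⁴·s⁻⁵·A⁻³·mol⁻².
Right side:
  Ω = V/A (resistance = voltage per current),
      = kg·m²·s⁻³·A⁻².
  So Ω² = kg²·m⁴·s⁻⁶·A⁻⁴.
  Wb = V·s (flux: a volt is a weber per second),
      = kg·m²·s⁻²·A⁻¹.
  W = J/s (power = energy per time),
      = kg·m²·s⁻³.
  So W⁻¹ = kg⁻¹·m⁻²·s³.
  Combining: Ω²·Wb·mol⁻²·W⁻¹·A² = (kg²·m⁴·s⁻⁶·A⁻⁴) · (kg·m²·s⁻²·A⁻¹) · mol⁻² · (kg⁻¹·m⁻²·s³) · A² = kg²·m⁴·s⁻⁵·A⁻³·mol⁻².
Both reduce to kg²·m⁴·s⁻⁵·A⁻³·mol⁻².

Yes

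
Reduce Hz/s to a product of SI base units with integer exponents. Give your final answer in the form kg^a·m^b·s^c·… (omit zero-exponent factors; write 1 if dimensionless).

s⁻²

Hz = s⁻¹.
Combining: s⁻¹·Hz = s⁻¹ · s⁻¹ = s⁻².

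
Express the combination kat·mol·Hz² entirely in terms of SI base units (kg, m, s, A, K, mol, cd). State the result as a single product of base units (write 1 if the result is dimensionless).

kat = mol/s = s⁻¹·mol (catalytic activity).
Hz = 1/s = s⁻¹ (frequency is cycles per second).
So Hz² = s⁻².
Combining: kat·mol·Hz² = (s⁻¹·mol) · mol · s⁻² = s⁻³·mol².

s⁻³·mol²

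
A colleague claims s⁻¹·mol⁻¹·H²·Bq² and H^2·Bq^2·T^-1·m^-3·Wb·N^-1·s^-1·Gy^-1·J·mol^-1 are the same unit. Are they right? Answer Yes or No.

No

Left side:
  H = kg·m²·s⁻²·A⁻².
  So H² = kg²·m⁴·s⁻⁴·A⁻⁴.
  Bq = s⁻¹.
  So Bq² = s⁻².
  Combining: s⁻¹·mol⁻¹·H²·Bq² = s⁻¹ · mol⁻¹ · (kg²·m⁴·s⁻⁴·A⁻⁴) · s⁻² = kg²·m⁴·s⁻⁷·A⁻⁴·mol⁻¹.
Right side:
  H = kg·m²·s⁻²·A⁻².
  So H² = kg²·m⁴·s⁻⁴·A⁻⁴.
  Bq = s⁻¹.
  So Bq² = s⁻².
  T = kg·s⁻²·A⁻¹.
  So T⁻¹ = kg⁻¹·s²·A.
  Wb = kg·m²·s⁻²·A⁻¹.
  N = kg·m·s⁻².
  So N⁻¹ = kg⁻¹·m⁻¹·s².
  Gy = m²·s⁻².
  So Gy⁻¹ = m⁻²·s².
  J = kg·m²·s⁻².
  Combining: H²·Bq²·T⁻¹·m⁻³·Wb·N⁻¹·s⁻¹·Gy⁻¹·J·mol⁻¹ = (kg²·m⁴·s⁻⁴·A⁻⁴) · s⁻² · (kg⁻¹·s²·A) · m⁻³ · (kg·m²·s⁻²·A⁻¹) · (kg⁻¹·m⁻¹·s²) · s⁻¹ · (m⁻²·s²) · (kg·m²·s⁻²) · mol⁻¹ = kg²·m²·s⁻⁵·A⁻⁴·mol⁻¹.
Left is kg²·m⁴·s⁻⁷·A⁻⁴·mol⁻¹; right is kg²·m²·s⁻⁵·A⁻⁴·mol⁻¹ — different.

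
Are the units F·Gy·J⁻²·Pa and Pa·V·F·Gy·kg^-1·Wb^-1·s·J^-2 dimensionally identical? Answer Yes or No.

Left side:
  F = kg⁻¹·m⁻²·s⁴·A².
  Gy = m²·s⁻².
  J = kg·m²·s⁻².
  So J⁻² = kg⁻²·m⁻⁴·s⁴.
  Pa = kg·m⁻¹·s⁻².
  Combining: F·Gy·J⁻²·Pa = (kg⁻¹·m⁻²·s⁴·A²) · (m²·s⁻²) · (kg⁻²·m⁻⁴·s⁴) · (kg·m⁻¹·s⁻²) = kg⁻²·m⁻⁵·s⁴·A².
Right side:
  Pa = N/m² (pressure = force per area),
      = kg·m⁻¹·s⁻².
  V = W/A (potential = power per current),
      = kg·m²·s⁻³·A⁻¹.
  F = C/V (capacitance = charge per voltage),
      = A·s/(kg·m²·s⁻³·A⁻¹) (substituting C and V),
      = kg⁻¹·m⁻²·s⁴·A².
  Gy = J/kg (absorbed dose = energy per mass),
      = m²·s⁻².
  Wb = V·s (flux: a volt is a weber per second),
      = kg·m²·s⁻²·A⁻¹.
  So Wb⁻¹ = kg⁻¹·m⁻²·s²·A.
  J = N·m (work = force × distance),
      = kg·m²·s⁻².
  So J⁻² = kg⁻²·m⁻⁴·s⁴.
  Combining: Pa·V·F·Gy·kg⁻¹·Wb⁻¹·s·J⁻² = (kg·m⁻¹·s⁻²) · (kg·m²·s⁻³·A⁻¹) · (kg⁻¹·m⁻²·s⁴·A²) · (m²·s⁻²) · kg⁻¹ · (kg⁻¹·m⁻²·s²·A) · s · (kg⁻²·m⁻⁴·s⁴) = kg⁻³·m⁻⁵·s⁴·A².
Left is kg⁻²·m⁻⁵·s⁴·A²; right is kg⁻³·m⁻⁵·s⁴·A² — different.

No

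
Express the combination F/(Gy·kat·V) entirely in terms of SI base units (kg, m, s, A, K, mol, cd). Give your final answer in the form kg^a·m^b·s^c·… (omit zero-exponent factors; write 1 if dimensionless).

kg⁻²·m⁻⁶·s¹⁰·A³·mol⁻¹

Gy = m²·s⁻².
So Gy⁻¹ = m⁻²·s².
kat = s⁻¹·mol.
So kat⁻¹ = s·mol⁻¹.
V = kg·m²·s⁻³·A⁻¹.
So V⁻¹ = kg⁻¹·m⁻²·s³·A.
F = kg⁻¹·m⁻²·s⁴·A².
Combining: Gy⁻¹·kat⁻¹·V⁻¹·F = (m⁻²·s²) · (s·mol⁻¹) · (kg⁻¹·m⁻²·s³·A) · (kg⁻¹·m⁻²·s⁴·A²) = kg⁻²·m⁻⁶·s¹⁰·A³·mol⁻¹.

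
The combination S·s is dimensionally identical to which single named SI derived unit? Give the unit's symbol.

S = kg⁻¹·m⁻²·s³·A².
Combining: S·s = (kg⁻¹·m⁻²·s³·A²) · s = kg⁻¹·m⁻²·s⁴·A².
kg⁻¹·m⁻²·s⁴·A² is the base-SI form of the farad.

F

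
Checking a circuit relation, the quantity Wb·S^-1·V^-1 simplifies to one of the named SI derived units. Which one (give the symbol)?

H

Wb = kg·m²·s⁻²·A⁻¹.
S = kg⁻¹·m⁻²·s³·A².
So S⁻¹ = kg·m²·s⁻³·A⁻².
V = kg·m²·s⁻³·A⁻¹.
So V⁻¹ = kg⁻¹·m⁻²·s³·A.
Combining: Wb·S⁻¹·V⁻¹ = (kg·m²·s⁻²·A⁻¹) · (kg·m²·s⁻³·A⁻²) · (kg⁻¹·m⁻²·s³·A) = kg·m²·s⁻²·A⁻².
kg·m²·s⁻²·A⁻² is the base-SI form of the henry.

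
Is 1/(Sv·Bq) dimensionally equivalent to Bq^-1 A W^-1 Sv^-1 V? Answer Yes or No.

Left side:
  Sv = m²·s⁻².
  So Sv⁻¹ = m⁻²·s².
  Bq = s⁻¹.
  So Bq⁻¹ = s.
  Combining: Sv⁻¹·Bq⁻¹ = (m⁻²·s²) · s = m⁻²·s³.
Right side:
  Bq = 1/s = s⁻¹ (activity is decays per second).
  So Bq⁻¹ = s.
  W = J/s (power = energy per time),
      = kg·m²·s⁻³.
  So W⁻¹ = kg⁻¹·m⁻²·s³.
  Sv = J/kg (equivalent dose = energy per mass),
      = m²·s⁻².
  So Sv⁻¹ = m⁻²·s².
  V = W/A (potential = power per current),
      = kg·m²·s⁻³·A⁻¹.
  Combining: Bq⁻¹·A·W⁻¹·Sv⁻¹·V = s · A · (kg⁻¹·m⁻²·s³) · (m⁻²·s²) · (kg·m²·s⁻³·A⁻¹) = m⁻²·s³.
Both reduce to m⁻²·s³.

Yes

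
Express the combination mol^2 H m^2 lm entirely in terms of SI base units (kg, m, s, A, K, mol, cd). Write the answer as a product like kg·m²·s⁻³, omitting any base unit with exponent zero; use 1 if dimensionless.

H = kg·m²·s⁻²·A⁻².
lm = cd.
Combining: mol²·H·m²·lm = mol² · (kg·m²·s⁻²·A⁻²) · m² · cd = kg·m⁴·s⁻²·A⁻²·mol²·cd.

kg·m⁴·s⁻²·A⁻²·mol²·cd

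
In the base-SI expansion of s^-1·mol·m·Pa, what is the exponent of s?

Pa = kg·m⁻¹·s⁻².
Combining: s⁻¹·mol·m·Pa = s⁻¹ · mol · m · (kg·m⁻¹·s⁻²) = kg·s⁻³·mol.
The exponent of s is -3.

-3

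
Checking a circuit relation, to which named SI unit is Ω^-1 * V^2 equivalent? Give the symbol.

Ω = V/A (resistance = voltage per current),
    = kg·m²·s⁻³·A⁻².
So Ω⁻¹ = kg⁻¹·m⁻²·s³·A².
V = W/A (potential = power per current),
    = kg·m²·s⁻³·A⁻¹.
So V² = kg²·m⁴·s⁻⁶·A⁻².
Combining: Ω⁻¹·V² = (kg⁻¹·m⁻²·s³·A²) · (kg²·m⁴·s⁻⁶·A⁻²) = kg·m²·s⁻³.
kg·m²·s⁻³ is the base-SI form of the watt.

W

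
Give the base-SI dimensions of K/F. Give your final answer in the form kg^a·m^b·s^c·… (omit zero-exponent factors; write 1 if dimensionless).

F = kg⁻¹·m⁻²·s⁴·A².
So F⁻¹ = kg·m²·s⁻⁴·A⁻².
Combining: K·F⁻¹ = K · (kg·m²·s⁻⁴·A⁻²) = kg·m²·s⁻⁴·A⁻²·K.

kg·m²·s⁻⁴·A⁻²·K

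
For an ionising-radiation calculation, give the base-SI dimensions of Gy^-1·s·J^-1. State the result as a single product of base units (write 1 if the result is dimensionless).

kg⁻¹·m⁻⁴·s⁵

Gy = m²·s⁻².
So Gy⁻¹ = m⁻²·s².
J = kg·m²·s⁻².
So J⁻¹ = kg⁻¹·m⁻²·s².
Combining: Gy⁻¹·s·J⁻¹ = (m⁻²·s²) · s · (kg⁻¹·m⁻²·s²) = kg⁻¹·m⁻⁴·s⁵.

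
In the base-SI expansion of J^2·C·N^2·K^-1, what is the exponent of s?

J = N·m (work = force × distance),
    = kg·m²·s⁻².
So J² = kg²·m⁴·s⁻⁴.
C = A·s = s·A (charge = current × time).
N = kg·m/s² = kg·m·s⁻² (force = mass × acceleration).
So N² = kg²·m²·s⁻⁴.
Combining: J²·C·N²·K⁻¹ = (kg²·m⁴·s⁻⁴) · (s·A) · (kg²·m²·s⁻⁴) · K⁻¹ = kg⁴·m⁶·s⁻⁷·A·K⁻¹.
The exponent of s is -7.

-7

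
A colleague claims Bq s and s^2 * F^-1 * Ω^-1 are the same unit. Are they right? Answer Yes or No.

No

Left side:
  Bq = 1/s = s⁻¹ (activity is decays per second).
  Combining: Bq·s = s⁻¹ · s = 1.
Right side:
  F = kg⁻¹·m⁻²·s⁴·A².
  So F⁻¹ = kg·m²·s⁻⁴·A⁻².
  Ω = kg·m²·s⁻³·A⁻².
  So Ω⁻¹ = kg⁻¹·m⁻²·s³·A².
  Combining: s²·F⁻¹·Ω⁻¹ = s² · (kg·m²·s⁻⁴·A⁻²) · (kg⁻¹·m⁻²·s³·A²) = s.
Left is 1; right is s — different.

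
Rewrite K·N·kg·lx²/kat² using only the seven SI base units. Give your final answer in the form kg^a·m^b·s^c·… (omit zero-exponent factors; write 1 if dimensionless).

N = kg·m/s² = kg·m·s⁻² (force = mass × acceleration).
kat = mol/s = s⁻¹·mol (catalytic activity).
So kat⁻² = s²·mol⁻².
lx = lm/m² (illuminance = luminous flux per area),
    = m⁻²·cd.
So lx² = m⁻⁴·cd².
Combining: K·N·kg·kat⁻²·lx² = K · (kg·m·s⁻²) · kg · (s²·mol⁻²) · (m⁻⁴·cd²) = kg²·m⁻³·K·mol⁻²·cd².

kg²·m⁻³·K·mol⁻²·cd²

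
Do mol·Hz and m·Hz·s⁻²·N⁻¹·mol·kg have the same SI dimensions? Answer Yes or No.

Yes

Left side:
  Hz = 1/s = s⁻¹ (frequency is cycles per second).
  Combining: mol·Hz = mol · s⁻¹ = s⁻¹·mol.
Right side:
  Hz = 1/s = s⁻¹ (frequency is cycles per second).
  N = kg·m/s² = kg·m·s⁻² (force = mass × acceleration).
  So N⁻¹ = kg⁻¹·m⁻¹·s².
  Combining: m·Hz·s⁻²·N⁻¹·mol·kg = m · s⁻¹ · s⁻² · (kg⁻¹·m⁻¹·s²) · mol · kg = s⁻¹·mol.
Both reduce to s⁻¹·mol.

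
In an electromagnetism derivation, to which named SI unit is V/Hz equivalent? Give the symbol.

Wb

V = W/A (potential = power per current),
    = kg·m²·s⁻³·A⁻¹.
Hz = 1/s = s⁻¹ (frequency is cycles per second).
So Hz⁻¹ = s.
Combining: V·Hz⁻¹ = (kg·m²·s⁻³·A⁻¹) · s = kg·m²·s⁻²·A⁻¹.
kg·m²·s⁻²·A⁻¹ is the base-SI form of the weber.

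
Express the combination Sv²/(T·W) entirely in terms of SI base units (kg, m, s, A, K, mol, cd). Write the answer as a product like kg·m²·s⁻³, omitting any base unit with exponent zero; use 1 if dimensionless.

kg⁻²·m²·s·A

Sv = m²·s⁻².
So Sv² = m⁴·s⁻⁴.
T = kg·s⁻²·A⁻¹.
So T⁻¹ = kg⁻¹·s²·A.
W = kg·m²·s⁻³.
So W⁻¹ = kg⁻¹·m⁻²·s³.
Combining: Sv²·T⁻¹·W⁻¹ = (m⁴·s⁻⁴) · (kg⁻¹·s²·A) · (kg⁻¹·m⁻²·s³) = kg⁻²·m²·s·A.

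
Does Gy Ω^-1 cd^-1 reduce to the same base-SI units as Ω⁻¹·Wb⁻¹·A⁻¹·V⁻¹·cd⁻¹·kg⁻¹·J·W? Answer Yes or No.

No

Left side:
  Gy = J/kg (absorbed dose = energy per mass),
      = m²·s⁻².
  Ω = V/A (resistance = voltage per current),
      = kg·m²·s⁻³·A⁻².
  So Ω⁻¹ = kg⁻¹·m⁻²·s³·A².
  Combining: Gy·Ω⁻¹·cd⁻¹ = (m²·s⁻²) · (kg⁻¹·m⁻²·s³·A²) · cd⁻¹ = kg⁻¹·s·A²·cd⁻¹.
Right side:
  Ω = kg·m²·s⁻³·A⁻².
  So Ω⁻¹ = kg⁻¹·m⁻²·s³·A².
  Wb = kg·m²·s⁻²·A⁻¹.
  So Wb⁻¹ = kg⁻¹·m⁻²·s²·A.
  V = kg·m²·s⁻³·A⁻¹.
  So V⁻¹ = kg⁻¹·m⁻²·s³·A.
  J = kg·m²·s⁻².
  W = kg·m²·s⁻³.
  Combining: Ω⁻¹·Wb⁻¹·A⁻¹·V⁻¹·cd⁻¹·kg⁻¹·J·W = (kg⁻¹·m⁻²·s³·A²) · (kg⁻¹·m⁻²·s²·A) · A⁻¹ · (kg⁻¹·m⁻²·s³·A) · cd⁻¹ · kg⁻¹ · (kg·m²·s⁻²) · (kg·m²·s⁻³) = kg⁻²·m⁻²·s³·A³·cd⁻¹.
Left is kg⁻¹·s·A²·cd⁻¹; right is kg⁻²·m⁻²·s³·A³·cd⁻¹ — different.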